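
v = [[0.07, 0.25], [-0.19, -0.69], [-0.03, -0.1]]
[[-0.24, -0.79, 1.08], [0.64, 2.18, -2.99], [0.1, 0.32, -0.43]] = v @ [[-4.81, -1.74, -0.48], [0.40, -2.68, 4.47]]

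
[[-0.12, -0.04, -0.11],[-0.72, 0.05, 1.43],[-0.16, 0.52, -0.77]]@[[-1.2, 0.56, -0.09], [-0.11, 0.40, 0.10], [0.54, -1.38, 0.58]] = [[0.09, 0.07, -0.06], [1.63, -2.36, 0.9], [-0.28, 1.18, -0.38]]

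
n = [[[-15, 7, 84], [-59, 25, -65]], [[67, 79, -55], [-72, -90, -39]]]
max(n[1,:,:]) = 79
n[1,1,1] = -90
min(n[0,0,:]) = -15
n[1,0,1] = 79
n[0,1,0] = -59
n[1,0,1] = 79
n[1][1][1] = -90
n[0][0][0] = -15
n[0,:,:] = [[-15, 7, 84], [-59, 25, -65]]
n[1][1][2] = -39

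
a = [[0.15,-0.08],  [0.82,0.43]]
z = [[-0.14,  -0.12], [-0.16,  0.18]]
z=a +[[-0.29, -0.04], [-0.98, -0.25]]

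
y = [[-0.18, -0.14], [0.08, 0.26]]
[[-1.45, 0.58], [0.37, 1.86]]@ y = [[0.31, 0.35], [0.08, 0.43]]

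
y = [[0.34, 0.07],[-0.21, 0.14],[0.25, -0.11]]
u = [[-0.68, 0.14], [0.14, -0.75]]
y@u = [[-0.22, -0.0], [0.16, -0.13], [-0.19, 0.12]]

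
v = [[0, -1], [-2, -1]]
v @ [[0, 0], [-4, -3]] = [[4, 3], [4, 3]]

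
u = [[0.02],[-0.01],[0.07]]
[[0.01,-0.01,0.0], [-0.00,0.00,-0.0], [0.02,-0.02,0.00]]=u @ [[0.32, -0.28, 0.07]]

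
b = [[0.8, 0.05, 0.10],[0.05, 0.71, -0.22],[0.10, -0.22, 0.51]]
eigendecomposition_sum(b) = [[0.02,-0.04,-0.07], [-0.04,0.09,0.15], [-0.07,0.15,0.23]] + [[0.67, 0.32, -0.01], [0.32, 0.15, -0.01], [-0.01, -0.01, 0.00]] + [[0.11, -0.23, 0.18], [-0.23, 0.46, -0.36], [0.18, -0.36, 0.28]]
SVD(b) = [[0.36, -0.90, 0.24], [-0.74, -0.43, -0.52], [0.57, 0.02, -0.82]] @ diag([0.8563743677008268, 0.8222401817646343, 0.3413854505345386]) @ [[0.36, -0.74, 0.57], [-0.9, -0.43, 0.02], [0.24, -0.52, -0.82]]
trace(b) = 2.02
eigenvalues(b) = [0.34, 0.82, 0.86]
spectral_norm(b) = 0.86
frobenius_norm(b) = 1.24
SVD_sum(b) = [[0.11,-0.23,0.18], [-0.23,0.46,-0.36], [0.18,-0.36,0.28]] + [[0.67, 0.32, -0.01], [0.32, 0.15, -0.01], [-0.01, -0.01, 0.00]] + [[0.02, -0.04, -0.07], [-0.04, 0.09, 0.15], [-0.07, 0.15, 0.23]]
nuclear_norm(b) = 2.02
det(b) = 0.24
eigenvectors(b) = [[-0.24, 0.9, 0.36],[0.52, 0.43, -0.74],[0.82, -0.02, 0.57]]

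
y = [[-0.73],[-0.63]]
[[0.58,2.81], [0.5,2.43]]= y @[[-0.79,  -3.85]]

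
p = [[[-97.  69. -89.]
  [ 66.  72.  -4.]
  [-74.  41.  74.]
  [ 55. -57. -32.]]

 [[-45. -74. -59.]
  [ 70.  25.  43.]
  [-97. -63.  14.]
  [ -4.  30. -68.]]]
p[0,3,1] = -57.0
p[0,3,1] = -57.0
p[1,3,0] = -4.0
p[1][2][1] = -63.0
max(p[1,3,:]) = 30.0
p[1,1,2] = 43.0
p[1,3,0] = -4.0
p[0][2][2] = 74.0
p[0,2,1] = 41.0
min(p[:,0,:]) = -97.0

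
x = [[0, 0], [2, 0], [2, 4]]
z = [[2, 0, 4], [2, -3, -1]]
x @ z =[[0, 0, 0], [4, 0, 8], [12, -12, 4]]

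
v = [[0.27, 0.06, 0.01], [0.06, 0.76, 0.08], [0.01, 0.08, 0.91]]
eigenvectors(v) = [[-0.99, 0.11, 0.05], [0.12, 0.91, 0.41], [0.0, -0.41, 0.91]]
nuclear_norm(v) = 1.94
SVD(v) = [[0.05, 0.11, -0.99], [0.41, 0.91, 0.12], [0.91, -0.41, 0.0]] @ diag([0.946300154564441, 0.7309399973279471, 0.2627598481076115]) @ [[0.05, 0.41, 0.91], [0.11, 0.91, -0.41], [-0.99, 0.12, 0.00]]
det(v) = 0.18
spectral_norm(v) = 0.95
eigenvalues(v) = [0.26, 0.73, 0.95]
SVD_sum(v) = [[0.00, 0.02, 0.04], [0.02, 0.16, 0.35], [0.04, 0.35, 0.79]] + [[0.01,  0.07,  -0.03], [0.07,  0.60,  -0.27], [-0.03,  -0.27,  0.12]] + [[0.26, -0.03, -0.00], [-0.03, 0.00, 0.0], [-0.0, 0.0, 0.00]]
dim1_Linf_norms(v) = [0.27, 0.76, 0.91]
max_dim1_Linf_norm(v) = 0.91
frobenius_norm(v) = 1.22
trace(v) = 1.94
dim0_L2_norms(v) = [0.28, 0.77, 0.91]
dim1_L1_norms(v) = [0.34, 0.9, 1.0]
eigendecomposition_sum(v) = [[0.26, -0.03, -0.00], [-0.03, 0.00, 0.0], [-0.0, 0.0, 0.00]] + [[0.01, 0.07, -0.03], [0.07, 0.60, -0.27], [-0.03, -0.27, 0.12]] + [[0.0, 0.02, 0.04], [0.02, 0.16, 0.35], [0.04, 0.35, 0.79]]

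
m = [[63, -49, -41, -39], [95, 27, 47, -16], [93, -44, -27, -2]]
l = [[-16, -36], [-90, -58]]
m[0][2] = -41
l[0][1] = -36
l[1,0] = -90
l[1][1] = -58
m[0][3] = -39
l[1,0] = -90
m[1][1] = 27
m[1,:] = [95, 27, 47, -16]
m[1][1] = 27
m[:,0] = [63, 95, 93]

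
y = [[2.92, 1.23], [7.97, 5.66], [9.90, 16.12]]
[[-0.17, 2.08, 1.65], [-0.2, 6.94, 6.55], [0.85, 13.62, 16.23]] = y @ [[-0.11, 0.48, 0.19], [0.12, 0.55, 0.89]]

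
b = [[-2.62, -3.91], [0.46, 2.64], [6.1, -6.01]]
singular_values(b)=[8.8, 5.02]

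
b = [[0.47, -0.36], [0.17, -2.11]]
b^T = [[0.47,0.17], [-0.36,-2.11]]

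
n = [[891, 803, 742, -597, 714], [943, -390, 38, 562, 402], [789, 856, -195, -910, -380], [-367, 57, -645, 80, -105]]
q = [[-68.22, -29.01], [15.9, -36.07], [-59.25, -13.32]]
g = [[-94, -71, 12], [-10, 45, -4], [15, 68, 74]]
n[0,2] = 742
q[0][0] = -68.22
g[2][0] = 15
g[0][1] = -71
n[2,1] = 856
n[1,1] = -390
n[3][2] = -645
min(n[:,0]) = -367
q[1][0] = 15.9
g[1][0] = -10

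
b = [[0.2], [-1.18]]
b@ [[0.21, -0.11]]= [[0.04, -0.02], [-0.25, 0.13]]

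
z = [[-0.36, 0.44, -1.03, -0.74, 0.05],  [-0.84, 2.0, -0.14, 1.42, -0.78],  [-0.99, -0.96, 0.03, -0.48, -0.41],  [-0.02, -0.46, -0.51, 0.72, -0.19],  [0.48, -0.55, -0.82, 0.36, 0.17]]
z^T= [[-0.36, -0.84, -0.99, -0.02, 0.48], [0.44, 2.00, -0.96, -0.46, -0.55], [-1.03, -0.14, 0.03, -0.51, -0.82], [-0.74, 1.42, -0.48, 0.72, 0.36], [0.05, -0.78, -0.41, -0.19, 0.17]]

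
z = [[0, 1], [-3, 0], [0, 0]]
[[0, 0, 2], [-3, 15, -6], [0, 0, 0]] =z@[[1, -5, 2], [0, 0, 2]]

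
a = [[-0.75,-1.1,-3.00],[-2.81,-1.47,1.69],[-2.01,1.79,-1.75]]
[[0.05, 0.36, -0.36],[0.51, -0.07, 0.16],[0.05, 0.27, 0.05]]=a @ [[-0.12, -0.04, -0.04], [-0.07, -0.00, 0.08], [0.04, -0.11, 0.10]]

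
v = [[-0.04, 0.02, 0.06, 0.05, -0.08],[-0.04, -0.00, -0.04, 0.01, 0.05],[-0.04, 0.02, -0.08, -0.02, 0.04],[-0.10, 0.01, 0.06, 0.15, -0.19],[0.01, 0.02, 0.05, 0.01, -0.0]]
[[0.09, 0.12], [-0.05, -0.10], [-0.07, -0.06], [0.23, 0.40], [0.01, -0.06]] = v @ [[0.06, 0.27], [-0.3, -0.88], [0.24, -0.85], [0.52, 0.16], [-0.78, -2.41]]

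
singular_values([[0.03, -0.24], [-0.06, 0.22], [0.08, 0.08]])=[0.34, 0.09]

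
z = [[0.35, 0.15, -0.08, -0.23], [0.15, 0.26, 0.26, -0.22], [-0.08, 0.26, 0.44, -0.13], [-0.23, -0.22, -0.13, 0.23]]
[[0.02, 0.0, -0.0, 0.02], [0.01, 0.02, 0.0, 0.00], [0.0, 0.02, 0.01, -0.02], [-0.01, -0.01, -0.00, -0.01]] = z@[[0.06,0.01,0.04,0.1],[0.01,0.0,-0.05,0.02],[0.02,0.04,0.06,-0.01],[0.02,-0.02,0.02,0.06]]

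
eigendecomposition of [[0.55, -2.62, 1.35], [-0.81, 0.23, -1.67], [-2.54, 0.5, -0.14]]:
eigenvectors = [[-0.35-0.50j, -0.35+0.50j, -0.47+0.00j], [(0.02+0.4j), 0.02-0.40j, (-0.69+0j)], [(0.68+0j), (0.68-0j), -0.55+0.00j]]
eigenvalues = [(1.16+2.17j), (1.16-2.17j), (-1.68+0j)]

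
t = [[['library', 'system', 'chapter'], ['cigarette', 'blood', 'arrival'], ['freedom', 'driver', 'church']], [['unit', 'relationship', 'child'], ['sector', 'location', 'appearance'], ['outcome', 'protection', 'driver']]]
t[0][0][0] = 'library'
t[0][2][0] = 'freedom'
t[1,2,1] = 'protection'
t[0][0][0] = 'library'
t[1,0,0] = 'unit'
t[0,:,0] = ['library', 'cigarette', 'freedom']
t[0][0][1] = 'system'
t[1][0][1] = 'relationship'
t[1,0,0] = 'unit'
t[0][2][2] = 'church'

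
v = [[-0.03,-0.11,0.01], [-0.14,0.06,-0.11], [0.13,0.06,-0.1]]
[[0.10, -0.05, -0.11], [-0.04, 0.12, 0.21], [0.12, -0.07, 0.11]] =v @ [[0.62, -0.71, -0.33], [-1.14, 0.7, 1.00], [-1.09, 0.17, -0.94]]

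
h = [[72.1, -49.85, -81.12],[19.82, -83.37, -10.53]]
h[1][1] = -83.37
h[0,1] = -49.85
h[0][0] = 72.1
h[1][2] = -10.53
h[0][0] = 72.1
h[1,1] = -83.37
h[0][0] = 72.1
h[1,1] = -83.37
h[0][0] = 72.1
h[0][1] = -49.85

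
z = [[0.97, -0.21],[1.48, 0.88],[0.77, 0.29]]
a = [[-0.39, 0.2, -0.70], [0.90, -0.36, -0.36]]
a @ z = [[-0.62, 0.05], [0.06, -0.61]]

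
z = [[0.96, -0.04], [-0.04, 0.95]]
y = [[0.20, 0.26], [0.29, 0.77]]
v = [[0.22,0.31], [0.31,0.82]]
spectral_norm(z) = 1.00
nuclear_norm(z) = 1.91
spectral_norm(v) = 0.95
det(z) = 0.91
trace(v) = 1.04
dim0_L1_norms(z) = [1.0, 0.99]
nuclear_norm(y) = 0.97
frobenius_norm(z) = 1.35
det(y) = 0.08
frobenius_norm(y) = 0.89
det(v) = 0.08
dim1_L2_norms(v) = [0.38, 0.88]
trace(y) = 0.97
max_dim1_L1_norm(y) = 1.06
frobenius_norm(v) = 0.96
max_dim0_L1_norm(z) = 1.0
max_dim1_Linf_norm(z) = 0.96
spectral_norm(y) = 0.88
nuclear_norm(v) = 1.04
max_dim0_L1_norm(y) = 1.03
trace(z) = 1.91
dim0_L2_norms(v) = [0.38, 0.88]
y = z @ v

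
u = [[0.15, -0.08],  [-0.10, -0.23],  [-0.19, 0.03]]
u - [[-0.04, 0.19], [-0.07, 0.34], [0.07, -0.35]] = [[0.19,-0.27], [-0.03,-0.57], [-0.26,0.38]]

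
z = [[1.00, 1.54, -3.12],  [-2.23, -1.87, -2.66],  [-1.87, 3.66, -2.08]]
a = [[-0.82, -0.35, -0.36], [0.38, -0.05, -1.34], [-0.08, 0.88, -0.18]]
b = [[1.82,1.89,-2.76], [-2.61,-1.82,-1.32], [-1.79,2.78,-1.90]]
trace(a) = -1.05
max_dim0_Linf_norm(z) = 3.66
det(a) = -1.15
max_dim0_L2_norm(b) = 3.82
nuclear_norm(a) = 3.23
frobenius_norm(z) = 7.06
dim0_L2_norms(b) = [3.65, 3.82, 3.6]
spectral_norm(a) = 1.41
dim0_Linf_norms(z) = [2.23, 3.66, 3.12]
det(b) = 37.08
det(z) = 50.52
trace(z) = -2.95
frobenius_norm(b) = 6.40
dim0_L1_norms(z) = [5.1, 7.07, 7.86]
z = a + b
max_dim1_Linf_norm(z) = 3.66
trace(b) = -1.90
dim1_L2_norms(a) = [0.96, 1.39, 0.9]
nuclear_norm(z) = 11.67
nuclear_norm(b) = 10.58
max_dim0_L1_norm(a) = 1.88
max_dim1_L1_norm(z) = 7.61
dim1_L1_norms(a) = [1.53, 1.77, 1.14]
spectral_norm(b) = 4.70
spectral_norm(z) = 5.43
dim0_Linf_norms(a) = [0.82, 0.88, 1.34]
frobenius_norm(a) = 1.92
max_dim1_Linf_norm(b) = 2.78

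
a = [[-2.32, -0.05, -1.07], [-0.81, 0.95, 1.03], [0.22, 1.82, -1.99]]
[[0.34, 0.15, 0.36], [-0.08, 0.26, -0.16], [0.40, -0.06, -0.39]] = a @ [[-0.07, -0.11, -0.13], [0.04, 0.08, -0.24], [-0.17, 0.09, -0.04]]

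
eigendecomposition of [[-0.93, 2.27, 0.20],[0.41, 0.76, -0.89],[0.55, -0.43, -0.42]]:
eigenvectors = [[0.85, -0.76, -0.74], [-0.29, -0.29, -0.66], [-0.43, -0.57, -0.08]]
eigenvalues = [-1.79, 0.09, 1.11]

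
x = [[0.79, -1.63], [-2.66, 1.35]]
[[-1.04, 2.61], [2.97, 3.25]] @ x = [[-7.76,5.22],[-6.3,-0.45]]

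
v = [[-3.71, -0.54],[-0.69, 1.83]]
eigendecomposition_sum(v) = [[-3.73, -0.36], [-0.46, -0.04]] + [[0.02, -0.18], [-0.23, 1.87]]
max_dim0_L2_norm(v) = 3.77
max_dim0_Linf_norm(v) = 3.71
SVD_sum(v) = [[-3.73, -0.26], [-0.56, -0.04]] + [[0.02,-0.28], [-0.13,1.87]]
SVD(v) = [[-0.99,-0.15], [-0.15,0.99]] @ diag([3.780437714665319, 1.894463165526334]) @ [[1.0, 0.07], [-0.07, 1.00]]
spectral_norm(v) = 3.78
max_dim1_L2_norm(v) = 3.75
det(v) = -7.16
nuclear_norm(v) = 5.67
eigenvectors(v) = [[-0.99, 0.1], [-0.12, -1.00]]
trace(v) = -1.88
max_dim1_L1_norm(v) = 4.25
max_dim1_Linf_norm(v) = 3.71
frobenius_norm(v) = 4.23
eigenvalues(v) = [-3.78, 1.9]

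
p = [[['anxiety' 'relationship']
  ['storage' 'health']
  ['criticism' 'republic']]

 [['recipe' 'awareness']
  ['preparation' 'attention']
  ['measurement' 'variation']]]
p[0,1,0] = 'storage'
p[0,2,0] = 'criticism'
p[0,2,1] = 'republic'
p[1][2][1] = 'variation'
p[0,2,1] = 'republic'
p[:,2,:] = [['criticism', 'republic'], ['measurement', 'variation']]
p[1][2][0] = 'measurement'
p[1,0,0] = 'recipe'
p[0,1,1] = 'health'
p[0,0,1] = 'relationship'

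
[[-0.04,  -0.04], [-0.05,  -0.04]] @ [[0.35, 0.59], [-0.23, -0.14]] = [[-0.00, -0.02], [-0.01, -0.02]]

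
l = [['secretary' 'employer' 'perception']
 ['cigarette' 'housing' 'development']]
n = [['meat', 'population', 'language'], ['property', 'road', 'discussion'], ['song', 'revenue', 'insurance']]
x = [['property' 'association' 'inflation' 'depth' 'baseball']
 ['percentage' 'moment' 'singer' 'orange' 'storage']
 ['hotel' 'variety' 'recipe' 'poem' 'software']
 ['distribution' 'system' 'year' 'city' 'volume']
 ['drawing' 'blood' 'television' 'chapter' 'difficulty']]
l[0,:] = ['secretary', 'employer', 'perception']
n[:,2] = ['language', 'discussion', 'insurance']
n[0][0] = 'meat'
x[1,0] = 'percentage'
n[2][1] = 'revenue'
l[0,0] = 'secretary'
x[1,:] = ['percentage', 'moment', 'singer', 'orange', 'storage']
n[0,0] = 'meat'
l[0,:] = ['secretary', 'employer', 'perception']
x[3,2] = 'year'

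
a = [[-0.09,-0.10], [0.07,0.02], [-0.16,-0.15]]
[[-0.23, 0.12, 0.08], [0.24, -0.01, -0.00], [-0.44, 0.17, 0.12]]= a @ [[3.69,0.23,0.32], [-0.98,-1.37,-1.13]]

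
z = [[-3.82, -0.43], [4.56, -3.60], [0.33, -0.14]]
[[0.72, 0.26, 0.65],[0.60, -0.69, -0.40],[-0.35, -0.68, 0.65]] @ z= [[-1.35, -1.34], [-5.57, 2.28], [-1.55, 2.51]]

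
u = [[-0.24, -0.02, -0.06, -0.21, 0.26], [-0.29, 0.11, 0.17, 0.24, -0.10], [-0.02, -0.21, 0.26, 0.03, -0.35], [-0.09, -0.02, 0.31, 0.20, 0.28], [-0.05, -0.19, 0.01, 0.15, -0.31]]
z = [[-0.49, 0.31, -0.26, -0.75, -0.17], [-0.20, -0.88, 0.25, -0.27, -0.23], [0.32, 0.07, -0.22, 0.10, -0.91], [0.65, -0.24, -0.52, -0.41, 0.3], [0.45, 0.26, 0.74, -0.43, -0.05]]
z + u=[[-0.73, 0.29, -0.32, -0.96, 0.09], [-0.49, -0.77, 0.42, -0.03, -0.33], [0.30, -0.14, 0.04, 0.13, -1.26], [0.56, -0.26, -0.21, -0.21, 0.58], [0.4, 0.07, 0.75, -0.28, -0.36]]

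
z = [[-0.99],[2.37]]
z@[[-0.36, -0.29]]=[[0.36,0.29], [-0.85,-0.69]]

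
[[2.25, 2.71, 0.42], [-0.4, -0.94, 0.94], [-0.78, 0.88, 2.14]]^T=[[2.25, -0.40, -0.78], [2.71, -0.94, 0.88], [0.42, 0.94, 2.14]]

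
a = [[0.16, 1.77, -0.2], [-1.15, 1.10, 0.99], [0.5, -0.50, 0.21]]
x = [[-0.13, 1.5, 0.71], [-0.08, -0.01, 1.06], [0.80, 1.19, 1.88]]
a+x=[[0.03, 3.27, 0.51], [-1.23, 1.09, 2.05], [1.3, 0.69, 2.09]]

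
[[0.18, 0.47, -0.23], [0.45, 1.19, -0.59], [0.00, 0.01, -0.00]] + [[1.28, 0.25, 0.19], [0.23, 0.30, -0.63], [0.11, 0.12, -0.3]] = [[1.46,0.72,-0.04], [0.68,1.49,-1.22], [0.11,0.13,-0.30]]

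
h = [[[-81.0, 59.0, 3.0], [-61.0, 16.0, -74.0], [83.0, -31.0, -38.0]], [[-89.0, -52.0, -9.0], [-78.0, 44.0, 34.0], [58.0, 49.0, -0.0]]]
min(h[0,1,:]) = -74.0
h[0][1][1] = 16.0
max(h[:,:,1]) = 59.0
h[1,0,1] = -52.0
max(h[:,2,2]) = -0.0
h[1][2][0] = 58.0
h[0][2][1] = -31.0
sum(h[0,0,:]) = -19.0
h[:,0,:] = [[-81.0, 59.0, 3.0], [-89.0, -52.0, -9.0]]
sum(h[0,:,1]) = 44.0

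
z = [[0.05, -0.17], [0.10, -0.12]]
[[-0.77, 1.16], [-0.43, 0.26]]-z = [[-0.82, 1.33], [-0.53, 0.38]]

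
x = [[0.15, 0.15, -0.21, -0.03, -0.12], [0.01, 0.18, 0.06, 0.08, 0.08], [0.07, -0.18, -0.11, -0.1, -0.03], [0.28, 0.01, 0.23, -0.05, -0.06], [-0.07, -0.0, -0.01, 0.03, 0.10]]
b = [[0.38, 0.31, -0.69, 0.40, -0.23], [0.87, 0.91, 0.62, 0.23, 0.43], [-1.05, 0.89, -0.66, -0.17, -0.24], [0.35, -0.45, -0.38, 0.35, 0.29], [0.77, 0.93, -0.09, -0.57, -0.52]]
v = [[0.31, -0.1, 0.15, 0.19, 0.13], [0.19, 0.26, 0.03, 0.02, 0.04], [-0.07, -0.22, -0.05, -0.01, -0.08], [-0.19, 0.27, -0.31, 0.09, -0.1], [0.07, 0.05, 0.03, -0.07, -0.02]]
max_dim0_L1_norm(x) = 0.62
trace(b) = 0.46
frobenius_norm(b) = 2.88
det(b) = -0.67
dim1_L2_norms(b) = [0.96, 1.49, 1.55, 0.82, 1.44]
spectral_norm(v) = 0.58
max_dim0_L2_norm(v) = 0.45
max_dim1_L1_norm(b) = 3.06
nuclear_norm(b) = 5.72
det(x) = -0.00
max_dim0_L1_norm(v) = 0.9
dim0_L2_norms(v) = [0.42, 0.45, 0.35, 0.22, 0.19]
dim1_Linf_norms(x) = [0.21, 0.18, 0.18, 0.28, 0.1]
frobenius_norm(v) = 0.77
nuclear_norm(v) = 1.34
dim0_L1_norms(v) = [0.83, 0.9, 0.57, 0.38, 0.37]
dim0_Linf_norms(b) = [1.05, 0.93, 0.69, 0.57, 0.52]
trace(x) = 0.27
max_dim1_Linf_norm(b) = 1.05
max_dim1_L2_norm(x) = 0.37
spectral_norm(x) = 0.38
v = x @ b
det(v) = -0.00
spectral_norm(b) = 1.85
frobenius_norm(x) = 0.61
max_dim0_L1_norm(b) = 3.49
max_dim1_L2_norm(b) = 1.55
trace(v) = 0.59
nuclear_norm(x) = 1.12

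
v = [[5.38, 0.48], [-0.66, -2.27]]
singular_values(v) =[5.48, 2.17]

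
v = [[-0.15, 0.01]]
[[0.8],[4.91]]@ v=[[-0.12,0.01],  [-0.74,0.05]]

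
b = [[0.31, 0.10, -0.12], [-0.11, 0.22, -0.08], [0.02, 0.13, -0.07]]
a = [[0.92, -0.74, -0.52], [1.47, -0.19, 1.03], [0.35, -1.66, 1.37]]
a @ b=[[0.36, -0.14, -0.01], [0.5, 0.24, -0.23], [0.32, -0.15, -0.01]]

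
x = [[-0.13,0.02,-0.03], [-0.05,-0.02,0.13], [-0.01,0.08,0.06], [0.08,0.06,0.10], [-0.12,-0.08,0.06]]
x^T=[[-0.13, -0.05, -0.01, 0.08, -0.12], [0.02, -0.02, 0.08, 0.06, -0.08], [-0.03, 0.13, 0.06, 0.1, 0.06]]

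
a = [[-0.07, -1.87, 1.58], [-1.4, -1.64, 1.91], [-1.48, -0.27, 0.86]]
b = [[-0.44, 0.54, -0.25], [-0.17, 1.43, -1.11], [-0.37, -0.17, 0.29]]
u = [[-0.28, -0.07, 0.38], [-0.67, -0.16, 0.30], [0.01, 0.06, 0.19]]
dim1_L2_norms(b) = [0.74, 1.82, 0.5]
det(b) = 0.01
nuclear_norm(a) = 5.39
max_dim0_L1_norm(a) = 4.35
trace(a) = -0.85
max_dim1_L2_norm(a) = 2.88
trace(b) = 1.28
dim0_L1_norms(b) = [0.98, 2.14, 1.65]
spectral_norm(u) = 0.87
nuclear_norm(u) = 1.18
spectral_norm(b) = 1.94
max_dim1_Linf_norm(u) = 0.67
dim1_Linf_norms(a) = [1.87, 1.91, 1.48]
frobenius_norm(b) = 2.03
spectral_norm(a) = 3.88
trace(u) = -0.25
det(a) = -0.14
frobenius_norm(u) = 0.91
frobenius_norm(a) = 4.16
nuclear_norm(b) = 2.53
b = u @ a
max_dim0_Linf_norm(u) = 0.67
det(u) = -0.01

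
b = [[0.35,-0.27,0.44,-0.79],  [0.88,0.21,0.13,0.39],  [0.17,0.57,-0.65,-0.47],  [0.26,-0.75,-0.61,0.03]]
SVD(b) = [[-0.9, 0.10, 0.41, 0.07],[-0.01, -0.22, 0.21, -0.95],[0.41, -0.06, 0.88, 0.21],[-0.12, -0.97, -0.06, 0.21]] @ diag([1.0086743350766012, 1.001876301796831, 0.9967039109540368, 0.9931270188372731]) @ [[-0.28, 0.56, -0.59, 0.51], [-0.42, 0.62, 0.64, -0.17], [0.47, 0.48, -0.33, -0.66], [-0.72, -0.26, -0.36, -0.53]]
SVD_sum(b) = [[0.25, -0.51, 0.54, -0.47],[0.0, -0.00, 0.0, -0.00],[-0.12, 0.23, -0.25, 0.21],[0.03, -0.07, 0.07, -0.06]] + [[-0.04, 0.06, 0.06, -0.02], [0.09, -0.14, -0.14, 0.04], [0.02, -0.03, -0.04, 0.01], [0.41, -0.60, -0.62, 0.16]] + [[0.19, 0.20, -0.14, -0.27], [0.10, 0.10, -0.07, -0.14], [0.41, 0.43, -0.29, -0.58], [-0.03, -0.03, 0.02, 0.04]] + [[-0.05, -0.02, -0.03, -0.04], [0.68, 0.25, 0.34, 0.5], [-0.15, -0.05, -0.08, -0.11], [-0.15, -0.06, -0.08, -0.11]]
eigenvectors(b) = [[(0.61+0j), 0.28-0.49j, (0.28+0.49j), -0.08+0.00j], [(0.51+0j), -0.59+0.00j, -0.59-0.00j, -0.17+0.00j], [(0.37+0j), (0.03+0.18j), (0.03-0.18j), 0.89+0.00j], [-0.47+0.00j, -0.27-0.48j, (-0.27+0.48j), 0.42+0.00j]]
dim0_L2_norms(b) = [1.0, 1.0, 1.0, 1.0]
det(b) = -1.00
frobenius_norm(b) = 2.00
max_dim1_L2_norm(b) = 1.01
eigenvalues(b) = [(1+0j), (-0.03+1j), (-0.03-1j), (-1+0j)]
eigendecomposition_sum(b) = [[(0.37+0j), (0.31-0j), (0.23+0j), -0.29+0.00j], [0.31+0.00j, 0.26-0.00j, 0.19+0.00j, -0.24+0.00j], [0.23+0.00j, 0.19-0.00j, 0.14+0.00j, -0.18+0.00j], [(-0.28-0j), -0.24+0.00j, -0.18+0.00j, (0.22-0j)]] + [[(-0.01+0.31j), -0.29-0.17j, 0.07-0.08j, (-0.27+0.15j)], [(0.29-0.15j), (-0.01+0.35j), (-0.11-0.02j), (0.28+0.17j)], [(-0.06-0.08j), 0.11-0.01j, (-0+0.03j), 0.04-0.09j], [0.26+0.17j, -0.29+0.15j, (-0.03-0.1j), -0.01+0.30j]] + [[-0.01-0.31j, -0.29+0.17j, 0.07+0.08j, (-0.27-0.15j)],[0.29+0.15j, (-0.01-0.35j), (-0.11+0.02j), (0.28-0.17j)],[(-0.06+0.08j), (0.11+0.01j), (-0-0.03j), 0.04+0.09j],[(0.26-0.17j), -0.29-0.15j, (-0.03+0.1j), -0.01-0.30j]] + [[-0.01-0.00j, -0.01+0.00j, 0.07+0.00j, (0.03-0j)],  [(-0.01-0j), (-0.03+0j), 0.15+0.00j, (0.07-0j)],  [0.07+0.00j, (0.16-0j), -0.79-0.00j, -0.37+0.00j],  [(0.03+0j), 0.07-0.00j, -0.37-0.00j, -0.17+0.00j]]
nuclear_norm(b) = 4.00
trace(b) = -0.06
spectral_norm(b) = 1.01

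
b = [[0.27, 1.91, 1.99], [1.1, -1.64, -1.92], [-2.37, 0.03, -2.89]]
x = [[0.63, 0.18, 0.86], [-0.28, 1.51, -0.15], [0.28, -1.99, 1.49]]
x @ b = [[-1.67, 0.93, -1.58], [1.94, -3.02, -3.02], [-5.64, 3.84, 0.07]]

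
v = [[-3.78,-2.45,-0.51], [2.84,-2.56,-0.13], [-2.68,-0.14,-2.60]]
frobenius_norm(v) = 7.01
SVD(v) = [[-0.71,-0.51,-0.49], [0.39,-0.86,0.32], [-0.59,0.03,0.81]] @ diag([5.727866659603885, 3.5091245520161483, 2.006661009796049]) @ [[0.94, 0.14, 0.32], [-0.17, 0.98, 0.08], [0.3, 0.13, -0.94]]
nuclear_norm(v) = 11.24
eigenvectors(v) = [[(-0.15+0.5j), (-0.15-0.5j), 0.06+0.00j], [(0.62+0j), 0.62-0.00j, (-0.23+0j)], [(-0.59-0j), (-0.59+0j), (0.97+0j)]]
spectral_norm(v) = 5.73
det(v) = -40.33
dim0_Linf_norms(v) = [3.78, 2.56, 2.6]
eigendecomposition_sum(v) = [[(-1.89+0.67j), (-1.13-1.78j), (-0.15-0.46j)],  [(1.42+1.95j), -1.67+1.90j, (-0.47+0.33j)],  [(-1.33-1.85j), 1.59-1.79j, 0.45-0.31j]] + [[-1.89-0.67j, -1.13+1.78j, (-0.15+0.46j)], [1.42-1.95j, (-1.67-1.9j), (-0.47-0.33j)], [-1.33+1.85j, (1.59+1.79j), (0.45+0.31j)]] + [[-0.00+0.00j, (-0.2+0j), -0.21+0.00j],  [(0.01-0j), 0.77-0.00j, 0.82-0.00j],  [-0.03+0.00j, (-3.31+0j), (-3.5+0j)]]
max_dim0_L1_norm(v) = 9.3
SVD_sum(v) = [[-3.79, -0.57, -1.3], [2.12, 0.32, 0.72], [-3.15, -0.47, -1.08]] + [[0.31, -1.75, -0.14], [0.53, -2.96, -0.24], [-0.02, 0.12, 0.01]] + [[-0.3,-0.13,0.93], [0.20,0.08,-0.61], [0.49,0.21,-1.53]]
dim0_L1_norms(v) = [9.3, 5.15, 3.24]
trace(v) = -8.94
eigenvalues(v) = [(-3.11+2.27j), (-3.11-2.27j), (-2.73+0j)]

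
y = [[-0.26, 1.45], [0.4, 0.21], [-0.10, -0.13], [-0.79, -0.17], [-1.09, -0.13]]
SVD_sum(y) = [[-0.04, 1.46], [-0.01, 0.2], [0.0, -0.13], [0.00, -0.15], [0.0, -0.10]] + [[-0.22,-0.01], [0.41,0.01], [-0.1,-0.00], [-0.79,-0.02], [-1.09,-0.03]]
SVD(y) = [[-0.98, 0.16], [-0.13, -0.28], [0.09, 0.07], [0.10, 0.55], [0.07, 0.76]] @ diag([1.4864051434481909, 1.431677250476085]) @ [[0.03, -1.0], [-1.00, -0.03]]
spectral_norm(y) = 1.49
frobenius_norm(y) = 2.06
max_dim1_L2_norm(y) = 1.47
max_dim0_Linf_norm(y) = 1.45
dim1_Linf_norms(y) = [1.45, 0.4, 0.13, 0.79, 1.09]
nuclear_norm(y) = 2.92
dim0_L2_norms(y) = [1.43, 1.49]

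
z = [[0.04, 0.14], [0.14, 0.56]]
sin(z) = [[0.04, 0.13],  [0.13, 0.53]]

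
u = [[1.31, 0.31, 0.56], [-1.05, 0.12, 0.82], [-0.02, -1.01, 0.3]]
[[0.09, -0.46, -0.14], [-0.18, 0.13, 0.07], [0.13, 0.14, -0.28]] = u @ [[0.12, -0.25, -0.12], [-0.14, -0.18, 0.25], [-0.04, -0.14, -0.11]]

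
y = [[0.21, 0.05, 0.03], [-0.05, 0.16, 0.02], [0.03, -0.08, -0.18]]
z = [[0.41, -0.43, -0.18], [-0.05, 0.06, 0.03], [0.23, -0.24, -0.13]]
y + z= [[0.62, -0.38, -0.15],[-0.1, 0.22, 0.05],[0.26, -0.32, -0.31]]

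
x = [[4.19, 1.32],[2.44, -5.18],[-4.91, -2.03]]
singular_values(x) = [6.94, 5.67]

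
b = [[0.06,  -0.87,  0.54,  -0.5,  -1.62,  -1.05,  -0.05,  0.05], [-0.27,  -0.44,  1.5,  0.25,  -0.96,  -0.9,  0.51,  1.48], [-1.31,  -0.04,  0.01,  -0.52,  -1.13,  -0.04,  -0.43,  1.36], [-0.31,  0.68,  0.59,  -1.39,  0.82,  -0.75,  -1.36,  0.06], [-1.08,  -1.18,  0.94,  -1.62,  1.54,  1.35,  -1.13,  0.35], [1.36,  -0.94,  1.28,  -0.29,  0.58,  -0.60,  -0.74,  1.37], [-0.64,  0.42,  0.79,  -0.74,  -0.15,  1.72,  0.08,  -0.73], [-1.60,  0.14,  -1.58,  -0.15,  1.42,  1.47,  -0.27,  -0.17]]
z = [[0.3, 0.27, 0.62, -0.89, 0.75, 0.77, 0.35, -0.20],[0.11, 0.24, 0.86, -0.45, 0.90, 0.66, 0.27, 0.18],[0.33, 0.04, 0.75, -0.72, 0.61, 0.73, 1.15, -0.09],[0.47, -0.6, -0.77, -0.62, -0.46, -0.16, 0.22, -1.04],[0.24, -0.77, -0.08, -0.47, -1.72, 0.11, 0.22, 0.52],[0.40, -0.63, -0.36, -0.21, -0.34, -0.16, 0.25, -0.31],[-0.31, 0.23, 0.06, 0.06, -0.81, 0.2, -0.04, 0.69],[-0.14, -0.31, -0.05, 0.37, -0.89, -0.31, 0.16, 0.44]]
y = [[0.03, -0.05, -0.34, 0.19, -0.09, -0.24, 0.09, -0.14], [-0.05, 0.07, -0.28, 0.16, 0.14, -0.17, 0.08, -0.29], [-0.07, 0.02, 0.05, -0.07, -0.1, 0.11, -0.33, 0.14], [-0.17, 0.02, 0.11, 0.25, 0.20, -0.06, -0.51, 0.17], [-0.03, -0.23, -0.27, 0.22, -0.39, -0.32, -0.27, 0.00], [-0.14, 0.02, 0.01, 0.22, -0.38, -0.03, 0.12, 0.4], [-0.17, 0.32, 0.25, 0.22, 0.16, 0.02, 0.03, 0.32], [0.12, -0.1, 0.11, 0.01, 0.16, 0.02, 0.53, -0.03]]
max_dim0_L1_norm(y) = 1.96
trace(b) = -0.91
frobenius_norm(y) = 1.64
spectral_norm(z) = 3.14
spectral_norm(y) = 0.97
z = b @ y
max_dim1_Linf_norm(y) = 0.53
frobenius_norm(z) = 4.39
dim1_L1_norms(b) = [4.74, 6.31, 4.84, 5.96, 9.19, 7.16, 5.27, 6.8]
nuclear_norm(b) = 17.85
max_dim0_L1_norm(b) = 8.22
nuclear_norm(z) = 8.69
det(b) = -8.36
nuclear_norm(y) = 3.62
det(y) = -0.00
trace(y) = -0.02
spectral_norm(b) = 4.70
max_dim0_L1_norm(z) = 6.48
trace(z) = -0.81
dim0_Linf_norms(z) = [0.47, 0.77, 0.86, 0.89, 1.72, 0.77, 1.15, 1.04]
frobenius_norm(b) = 7.54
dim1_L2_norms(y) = [0.5, 0.5, 0.4, 0.66, 0.71, 0.62, 0.61, 0.59]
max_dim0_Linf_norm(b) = 1.72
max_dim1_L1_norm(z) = 4.42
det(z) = 0.00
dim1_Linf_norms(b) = [1.62, 1.5, 1.36, 1.39, 1.62, 1.37, 1.72, 1.6]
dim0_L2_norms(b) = [2.81, 1.97, 2.92, 2.41, 3.2, 3.13, 2.05, 2.57]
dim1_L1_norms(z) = [4.15, 3.67, 4.42, 4.34, 4.13, 2.66, 2.4, 2.67]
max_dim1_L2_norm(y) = 0.71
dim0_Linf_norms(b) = [1.6, 1.18, 1.58, 1.62, 1.62, 1.72, 1.36, 1.48]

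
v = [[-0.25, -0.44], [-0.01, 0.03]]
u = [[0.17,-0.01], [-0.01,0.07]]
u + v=[[-0.08, -0.45], [-0.02, 0.10]]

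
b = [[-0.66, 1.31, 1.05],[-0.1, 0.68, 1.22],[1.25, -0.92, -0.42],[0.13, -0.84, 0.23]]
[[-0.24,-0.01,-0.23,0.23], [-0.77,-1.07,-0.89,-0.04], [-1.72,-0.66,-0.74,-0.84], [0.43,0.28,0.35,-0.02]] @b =[[-0.1, -0.30, -0.11], [-0.5, -0.88, -1.75], [0.17, -1.32, -2.49], [0.12, 0.45, 0.64]]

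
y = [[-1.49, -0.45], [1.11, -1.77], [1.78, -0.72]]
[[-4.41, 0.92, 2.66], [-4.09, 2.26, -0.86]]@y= [[12.33, -1.56], [7.07, -1.54]]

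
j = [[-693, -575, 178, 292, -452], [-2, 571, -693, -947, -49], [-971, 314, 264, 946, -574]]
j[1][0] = -2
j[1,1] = 571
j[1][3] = -947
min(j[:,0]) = -971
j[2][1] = 314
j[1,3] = -947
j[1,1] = 571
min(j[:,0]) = -971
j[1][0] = -2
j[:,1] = [-575, 571, 314]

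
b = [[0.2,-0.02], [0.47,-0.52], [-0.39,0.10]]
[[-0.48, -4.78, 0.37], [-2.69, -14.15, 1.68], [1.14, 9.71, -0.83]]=b@[[-2.09, -23.31, 1.70],[3.28, 6.15, -1.70]]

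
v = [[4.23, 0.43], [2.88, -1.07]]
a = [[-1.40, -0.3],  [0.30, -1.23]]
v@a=[[-5.79, -1.8], [-4.35, 0.45]]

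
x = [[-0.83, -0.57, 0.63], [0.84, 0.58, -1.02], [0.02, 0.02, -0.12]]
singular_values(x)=[1.86, 0.22, 0.0]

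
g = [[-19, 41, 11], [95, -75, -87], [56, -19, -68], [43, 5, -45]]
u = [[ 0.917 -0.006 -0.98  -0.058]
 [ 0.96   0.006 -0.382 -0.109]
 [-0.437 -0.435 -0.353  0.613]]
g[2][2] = -68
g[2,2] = -68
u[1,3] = -0.109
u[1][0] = 0.96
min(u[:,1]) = -0.435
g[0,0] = -19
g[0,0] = -19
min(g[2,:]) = -68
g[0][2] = 11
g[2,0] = 56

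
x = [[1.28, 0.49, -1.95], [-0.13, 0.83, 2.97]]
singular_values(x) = [3.67, 1.31]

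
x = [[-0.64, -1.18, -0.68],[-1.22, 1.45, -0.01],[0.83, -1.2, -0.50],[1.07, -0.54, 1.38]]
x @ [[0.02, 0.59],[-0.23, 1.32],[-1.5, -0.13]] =[[1.28, -1.85], [-0.34, 1.2], [1.04, -1.03], [-1.92, -0.26]]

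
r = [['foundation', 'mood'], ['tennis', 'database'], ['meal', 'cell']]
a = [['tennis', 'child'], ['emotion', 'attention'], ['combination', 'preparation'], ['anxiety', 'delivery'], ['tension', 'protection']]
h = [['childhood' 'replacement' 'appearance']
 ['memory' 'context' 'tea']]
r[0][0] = 'foundation'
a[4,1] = 'protection'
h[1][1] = 'context'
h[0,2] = 'appearance'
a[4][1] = 'protection'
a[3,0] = 'anxiety'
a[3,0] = 'anxiety'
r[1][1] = 'database'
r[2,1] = 'cell'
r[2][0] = 'meal'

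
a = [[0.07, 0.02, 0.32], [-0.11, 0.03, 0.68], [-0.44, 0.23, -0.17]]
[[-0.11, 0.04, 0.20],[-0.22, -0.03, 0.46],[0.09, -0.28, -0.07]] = a@[[-0.04, 0.47, -0.18], [0.05, -0.27, -0.16], [-0.33, 0.05, 0.66]]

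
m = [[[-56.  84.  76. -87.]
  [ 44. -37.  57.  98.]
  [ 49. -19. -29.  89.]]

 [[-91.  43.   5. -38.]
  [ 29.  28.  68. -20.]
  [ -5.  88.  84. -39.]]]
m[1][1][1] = 28.0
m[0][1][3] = 98.0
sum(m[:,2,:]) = 218.0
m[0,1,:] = [44.0, -37.0, 57.0, 98.0]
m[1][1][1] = 28.0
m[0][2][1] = -19.0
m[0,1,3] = 98.0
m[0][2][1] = -19.0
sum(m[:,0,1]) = 127.0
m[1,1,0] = 29.0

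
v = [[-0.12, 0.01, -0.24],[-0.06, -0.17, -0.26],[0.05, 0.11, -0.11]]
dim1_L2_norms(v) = [0.27, 0.32, 0.16]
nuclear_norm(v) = 0.67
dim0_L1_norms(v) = [0.23, 0.29, 0.61]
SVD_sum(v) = [[-0.07, -0.07, -0.23], [-0.09, -0.08, -0.28], [-0.02, -0.02, -0.05]] + [[0.01, 0.07, -0.02], [-0.01, -0.08, 0.03], [0.02, 0.14, -0.05]] + [[-0.06, 0.01, 0.01], [0.04, -0.01, -0.01], [0.05, -0.01, -0.01]]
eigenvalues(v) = [(-0.1+0j), (-0.15+0.2j), (-0.15-0.2j)]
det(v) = -0.01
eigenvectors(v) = [[(-0.9+0j), (-0.49+0.3j), (-0.49-0.3j)], [0.42+0.00j, -0.67+0.00j, -0.67-0.00j], [0.09+0.00j, 0.16+0.45j, (0.16-0.45j)]]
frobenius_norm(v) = 0.45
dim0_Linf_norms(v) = [0.12, 0.17, 0.26]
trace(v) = -0.40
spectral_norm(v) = 0.40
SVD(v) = [[0.63, -0.39, -0.67], [0.76, 0.47, 0.45], [0.14, -0.79, 0.59]] @ diag([0.39771386417462584, 0.18184611074887205, 0.08749670993126596]) @ [[-0.29, -0.27, -0.92], [-0.12, -0.94, 0.31], [0.95, -0.2, -0.24]]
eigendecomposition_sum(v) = [[-0.07+0.00j,(0.06-0j),(0.04-0j)],[0.03-0.00j,(-0.03+0j),(-0.02+0j)],[(0.01-0j),-0.01+0.00j,(-0+0j)]] + [[-0.03+0.03j, (-0.03+0.08j), -0.14-0.04j], [-0.05+0.02j, -0.07+0.06j, -0.12-0.12j], [0.02+0.03j, 0.06+0.03j, -0.05+0.11j]] + [[-0.03-0.03j, -0.03-0.08j, (-0.14+0.04j)], [(-0.05-0.02j), (-0.07-0.06j), (-0.12+0.12j)], [0.02-0.03j, (0.06-0.03j), -0.05-0.11j]]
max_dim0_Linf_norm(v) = 0.26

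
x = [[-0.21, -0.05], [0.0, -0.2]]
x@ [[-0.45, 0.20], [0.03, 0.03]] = [[0.09, -0.04], [-0.01, -0.01]]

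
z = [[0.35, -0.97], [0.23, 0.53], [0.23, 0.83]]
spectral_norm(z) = 1.38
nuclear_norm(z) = 1.86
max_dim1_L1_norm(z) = 1.32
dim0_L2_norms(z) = [0.48, 1.38]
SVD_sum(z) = [[0.02, -0.98], [-0.01, 0.53], [-0.01, 0.83]] + [[0.33, 0.01], [0.24, 0.00], [0.24, 0.0]]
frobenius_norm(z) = 1.46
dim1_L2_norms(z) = [1.03, 0.58, 0.86]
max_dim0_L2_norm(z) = 1.38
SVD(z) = [[0.71, 0.7], [-0.38, 0.5], [-0.6, 0.51]] @ diag([1.3824339504230967, 0.4773639834733981]) @ [[0.02, -1.0],[1.00, 0.02]]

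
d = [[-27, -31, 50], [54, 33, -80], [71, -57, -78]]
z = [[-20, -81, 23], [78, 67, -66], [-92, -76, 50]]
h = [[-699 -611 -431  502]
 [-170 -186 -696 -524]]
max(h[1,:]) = -170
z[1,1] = 67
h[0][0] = -699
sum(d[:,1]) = -55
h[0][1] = -611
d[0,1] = -31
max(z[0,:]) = 23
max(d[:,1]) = 33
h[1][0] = -170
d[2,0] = 71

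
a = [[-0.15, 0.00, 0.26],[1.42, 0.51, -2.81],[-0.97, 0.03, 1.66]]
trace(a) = 2.02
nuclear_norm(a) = 4.03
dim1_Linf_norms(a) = [0.26, 2.81, 1.66]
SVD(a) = [[-0.08, -0.12, -0.99], [0.86, -0.52, -0.01], [-0.51, -0.85, 0.14]] @ diag([3.723585659187291, 0.3082366553182993, 5.4890213112625276e-05]) @ [[0.46, 0.11, -0.88], [0.34, -0.94, 0.06], [-0.82, -0.32, -0.47]]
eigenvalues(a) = [1.41, 0.0, 0.61]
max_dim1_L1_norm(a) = 4.74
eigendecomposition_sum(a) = [[-0.17, 0.01, 0.29], [2.95, -0.17, -4.99], [-1.03, 0.06, 1.75]] + [[0.00, 0.0, -0.00], [0.00, 0.0, -0.0], [0.0, 0.00, -0.00]] + [[0.02, -0.01, -0.03], [-1.53, 0.68, 2.18], [0.06, -0.03, -0.09]]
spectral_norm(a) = 3.72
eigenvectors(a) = [[0.05, -0.82, -0.01], [-0.94, -0.32, 1.00], [0.33, -0.47, -0.04]]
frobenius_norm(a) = 3.74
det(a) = 0.00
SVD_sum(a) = [[-0.14, -0.03, 0.26], [1.47, 0.36, -2.80], [-0.88, -0.22, 1.68]] + [[-0.01, 0.03, -0.0], [-0.05, 0.15, -0.01], [-0.09, 0.25, -0.02]] + [[0.00, 0.00, 0.00],[0.00, 0.0, 0.00],[-0.00, -0.00, -0.0]]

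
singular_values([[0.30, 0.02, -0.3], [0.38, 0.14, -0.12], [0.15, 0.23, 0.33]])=[0.58, 0.46, 0.0]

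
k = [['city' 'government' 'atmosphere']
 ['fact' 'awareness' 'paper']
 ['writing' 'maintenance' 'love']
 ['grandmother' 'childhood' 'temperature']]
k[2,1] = 'maintenance'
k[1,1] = 'awareness'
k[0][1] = 'government'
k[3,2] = 'temperature'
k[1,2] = 'paper'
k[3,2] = 'temperature'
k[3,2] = 'temperature'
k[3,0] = 'grandmother'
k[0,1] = 'government'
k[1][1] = 'awareness'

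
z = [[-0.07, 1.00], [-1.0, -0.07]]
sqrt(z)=[[0.68,0.73], [-0.73,0.68]]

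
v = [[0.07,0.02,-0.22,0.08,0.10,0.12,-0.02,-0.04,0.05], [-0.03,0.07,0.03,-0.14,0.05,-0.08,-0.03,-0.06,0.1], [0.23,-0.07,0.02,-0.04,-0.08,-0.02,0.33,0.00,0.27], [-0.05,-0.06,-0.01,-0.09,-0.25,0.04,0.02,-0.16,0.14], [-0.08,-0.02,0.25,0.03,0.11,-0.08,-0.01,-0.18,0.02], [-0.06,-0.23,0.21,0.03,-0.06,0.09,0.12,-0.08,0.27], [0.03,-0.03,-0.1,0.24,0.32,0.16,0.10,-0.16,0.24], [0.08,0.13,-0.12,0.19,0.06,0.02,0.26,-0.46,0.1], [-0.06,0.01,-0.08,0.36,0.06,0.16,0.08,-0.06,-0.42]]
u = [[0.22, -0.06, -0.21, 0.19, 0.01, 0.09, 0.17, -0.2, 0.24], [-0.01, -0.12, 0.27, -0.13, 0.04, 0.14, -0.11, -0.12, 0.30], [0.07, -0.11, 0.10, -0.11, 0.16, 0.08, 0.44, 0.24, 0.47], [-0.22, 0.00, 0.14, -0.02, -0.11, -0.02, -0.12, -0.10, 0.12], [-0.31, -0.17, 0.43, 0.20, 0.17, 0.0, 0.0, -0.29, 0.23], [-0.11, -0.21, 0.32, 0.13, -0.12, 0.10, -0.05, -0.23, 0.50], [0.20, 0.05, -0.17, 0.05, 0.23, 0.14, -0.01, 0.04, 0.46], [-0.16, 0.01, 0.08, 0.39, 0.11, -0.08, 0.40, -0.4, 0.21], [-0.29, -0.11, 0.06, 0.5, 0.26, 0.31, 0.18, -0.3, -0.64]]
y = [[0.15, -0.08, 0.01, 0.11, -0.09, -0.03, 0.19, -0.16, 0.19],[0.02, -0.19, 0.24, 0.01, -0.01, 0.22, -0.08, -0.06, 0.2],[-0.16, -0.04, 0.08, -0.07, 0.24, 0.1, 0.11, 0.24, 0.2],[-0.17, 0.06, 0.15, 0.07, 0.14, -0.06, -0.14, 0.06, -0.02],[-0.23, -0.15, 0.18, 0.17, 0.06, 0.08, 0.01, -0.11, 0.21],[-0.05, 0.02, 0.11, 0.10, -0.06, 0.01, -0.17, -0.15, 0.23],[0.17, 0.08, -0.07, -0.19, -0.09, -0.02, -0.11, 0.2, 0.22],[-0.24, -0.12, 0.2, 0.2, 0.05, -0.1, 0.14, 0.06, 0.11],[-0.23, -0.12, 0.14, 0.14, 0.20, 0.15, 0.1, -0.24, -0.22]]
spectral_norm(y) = 0.84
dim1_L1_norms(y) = [1.01, 1.03, 1.24, 0.87, 1.2, 0.9, 1.15, 1.22, 1.54]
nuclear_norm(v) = 3.23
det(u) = -0.00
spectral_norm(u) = 1.22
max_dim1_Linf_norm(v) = 0.46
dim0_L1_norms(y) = [1.42, 0.86, 1.18, 1.06, 0.94, 0.77, 1.05, 1.28, 1.6]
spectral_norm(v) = 0.81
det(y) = 0.00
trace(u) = -0.60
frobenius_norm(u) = 2.04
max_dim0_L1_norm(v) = 1.61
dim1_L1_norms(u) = [1.39, 1.24, 1.78, 0.85, 1.8, 1.77, 1.35, 1.84, 2.65]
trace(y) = -0.09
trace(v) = -0.51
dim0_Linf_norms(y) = [0.24, 0.19, 0.24, 0.2, 0.24, 0.22, 0.19, 0.24, 0.23]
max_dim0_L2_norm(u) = 1.16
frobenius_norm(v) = 1.36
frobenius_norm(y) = 1.29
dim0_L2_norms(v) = [0.29, 0.29, 0.43, 0.51, 0.45, 0.3, 0.46, 0.56, 0.65]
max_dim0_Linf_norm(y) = 0.24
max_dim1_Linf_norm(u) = 0.64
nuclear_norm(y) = 3.04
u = v + y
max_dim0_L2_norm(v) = 0.65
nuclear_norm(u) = 4.81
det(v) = 0.00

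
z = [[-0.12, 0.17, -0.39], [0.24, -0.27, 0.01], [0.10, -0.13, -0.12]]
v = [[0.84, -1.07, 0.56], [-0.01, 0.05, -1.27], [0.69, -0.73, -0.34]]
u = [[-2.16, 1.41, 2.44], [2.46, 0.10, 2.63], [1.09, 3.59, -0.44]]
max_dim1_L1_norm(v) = 2.47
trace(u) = -2.50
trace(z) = -0.51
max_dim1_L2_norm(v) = 1.47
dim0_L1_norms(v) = [1.54, 1.85, 2.17]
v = u @ z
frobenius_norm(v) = 2.21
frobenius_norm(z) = 0.61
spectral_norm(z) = 0.50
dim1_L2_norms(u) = [3.55, 3.6, 3.78]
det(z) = 0.00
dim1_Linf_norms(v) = [1.07, 1.27, 0.73]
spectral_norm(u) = 4.08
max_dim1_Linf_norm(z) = 0.39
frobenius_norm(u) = 6.31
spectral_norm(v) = 1.75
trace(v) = 0.55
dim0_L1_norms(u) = [5.71, 5.1, 5.51]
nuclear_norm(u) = 10.89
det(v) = 0.13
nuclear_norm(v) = 3.16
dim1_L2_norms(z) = [0.44, 0.36, 0.2]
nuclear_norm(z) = 0.86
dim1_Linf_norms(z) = [0.39, 0.27, 0.13]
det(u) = 47.34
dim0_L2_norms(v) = [1.09, 1.3, 1.43]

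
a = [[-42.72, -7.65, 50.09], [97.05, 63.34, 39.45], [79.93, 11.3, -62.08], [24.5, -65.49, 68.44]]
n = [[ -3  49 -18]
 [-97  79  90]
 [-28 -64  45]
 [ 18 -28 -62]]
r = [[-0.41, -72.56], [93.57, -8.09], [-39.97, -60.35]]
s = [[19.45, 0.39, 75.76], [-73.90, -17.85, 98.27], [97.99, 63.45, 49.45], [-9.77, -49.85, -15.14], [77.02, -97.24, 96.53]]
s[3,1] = -49.85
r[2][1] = -60.35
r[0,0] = -0.41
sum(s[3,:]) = -74.76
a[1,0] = 97.05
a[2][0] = 79.93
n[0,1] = 49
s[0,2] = 75.76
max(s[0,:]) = 75.76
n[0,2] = -18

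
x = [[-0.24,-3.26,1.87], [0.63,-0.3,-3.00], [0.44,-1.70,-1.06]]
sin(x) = [[-0.54,-2.14,2.38],[0.07,0.19,-0.82],[-0.03,-0.83,0.43]]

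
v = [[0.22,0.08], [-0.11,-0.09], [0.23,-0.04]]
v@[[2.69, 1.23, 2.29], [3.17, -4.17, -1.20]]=[[0.85,-0.06,0.41], [-0.58,0.24,-0.14], [0.49,0.45,0.57]]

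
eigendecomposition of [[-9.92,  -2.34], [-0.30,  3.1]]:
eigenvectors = [[-1.00, 0.18], [-0.02, -0.98]]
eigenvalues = [-9.97, 3.15]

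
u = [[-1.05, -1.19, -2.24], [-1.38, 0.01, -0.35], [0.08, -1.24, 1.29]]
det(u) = -5.47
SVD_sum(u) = [[-1.28, -0.66, -2.26], [-0.46, -0.24, -0.80], [0.39, 0.2, 0.69]] + [[-0.08, -0.41, 0.17],[-0.02, -0.10, 0.04],[-0.29, -1.45, 0.59]] + [[0.31, -0.12, -0.14], [-0.91, 0.35, 0.41], [-0.03, 0.01, 0.01]]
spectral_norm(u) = 2.96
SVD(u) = [[-0.91, -0.27, 0.33], [-0.32, -0.07, -0.94], [0.28, -0.96, -0.03]] @ diag([2.9633769165638792, 1.6576393206071933, 1.1144187422837444]) @ [[0.48, 0.25, 0.84], [0.18, 0.91, -0.37], [0.86, -0.33, -0.39]]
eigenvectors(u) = [[(0.83+0j), (-0.46+0.42j), -0.46-0.42j], [0.53+0.00j, -0.01-0.45j, -0.01+0.45j], [(0.17+0j), (0.64+0j), 0.64-0.00j]]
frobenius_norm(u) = 3.57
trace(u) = 0.25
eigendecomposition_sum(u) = [[(-1.31-0j), -1.20+0.00j, -0.94+0.00j], [-0.83-0.00j, (-0.77+0j), (-0.6+0j)], [(-0.26-0j), -0.24+0.00j, (-0.19+0j)]] + [[(0.13+0.38j), 0.00-0.70j, -0.65+0.34j], [(-0.27-0.11j), (0.39+0.34j), 0.13-0.52j], [(0.17-0.39j), -0.50+0.54j, 0.74+0.20j]] + [[0.13-0.38j, 0.00+0.70j, -0.65-0.34j], [-0.27+0.11j, (0.39-0.34j), (0.13+0.52j)], [(0.17+0.39j), -0.50-0.54j, (0.74-0.2j)]]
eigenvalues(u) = [(-2.26+0j), (1.25+0.92j), (1.25-0.92j)]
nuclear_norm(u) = 5.74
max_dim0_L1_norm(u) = 3.88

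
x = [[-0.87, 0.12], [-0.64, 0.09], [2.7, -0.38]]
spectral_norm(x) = 2.94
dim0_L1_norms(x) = [4.21, 0.59]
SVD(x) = [[-0.30, 0.95], [-0.22, -0.04], [0.93, 0.3]] @ diag([2.9365617110948588, 0.0023058472707413956]) @ [[0.99, -0.14], [-0.14, -0.99]]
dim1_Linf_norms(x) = [0.87, 0.64, 2.7]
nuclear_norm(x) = 2.94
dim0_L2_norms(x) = [2.91, 0.41]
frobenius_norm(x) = 2.94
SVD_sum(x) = [[-0.87, 0.12], [-0.64, 0.09], [2.7, -0.38]] + [[-0.0, -0.00], [0.0, 0.00], [-0.00, -0.00]]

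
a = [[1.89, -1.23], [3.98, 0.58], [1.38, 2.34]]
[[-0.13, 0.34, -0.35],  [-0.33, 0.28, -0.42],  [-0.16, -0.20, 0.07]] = a @ [[-0.08, 0.09, -0.12],  [-0.02, -0.14, 0.1]]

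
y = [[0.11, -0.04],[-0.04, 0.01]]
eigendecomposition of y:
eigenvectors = [[0.94, 0.33], [-0.33, 0.94]]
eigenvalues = [0.12, -0.0]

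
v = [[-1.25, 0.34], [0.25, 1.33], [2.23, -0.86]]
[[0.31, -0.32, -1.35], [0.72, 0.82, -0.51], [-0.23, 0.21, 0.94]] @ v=[[-3.48, 0.84],[-1.83, 1.77],[2.44, -0.61]]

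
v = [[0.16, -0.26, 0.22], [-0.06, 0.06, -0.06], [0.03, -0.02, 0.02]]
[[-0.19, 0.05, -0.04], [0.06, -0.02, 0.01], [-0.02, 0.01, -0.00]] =v @[[-0.26, 0.41, 0.12], [0.09, 0.15, 0.08], [-0.58, 0.09, -0.19]]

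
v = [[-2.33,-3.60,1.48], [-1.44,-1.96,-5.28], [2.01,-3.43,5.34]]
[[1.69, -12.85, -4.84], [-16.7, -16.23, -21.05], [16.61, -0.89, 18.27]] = v @ [[0.88, 1.31, 2.67], [0.14, 3.33, 0.83], [2.87, 1.48, 2.95]]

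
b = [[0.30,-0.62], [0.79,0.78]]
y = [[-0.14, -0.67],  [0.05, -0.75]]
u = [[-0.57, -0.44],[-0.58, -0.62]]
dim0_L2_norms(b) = [0.85, 1.0]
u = y @ b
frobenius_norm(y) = 1.02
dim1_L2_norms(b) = [0.69, 1.11]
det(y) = 0.14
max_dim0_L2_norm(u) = 0.81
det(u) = 0.10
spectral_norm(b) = 1.14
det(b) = 0.72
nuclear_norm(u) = 1.20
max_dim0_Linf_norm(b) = 0.79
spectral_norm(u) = 1.11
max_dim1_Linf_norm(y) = 0.75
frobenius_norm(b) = 1.31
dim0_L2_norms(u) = [0.81, 0.76]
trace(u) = -1.19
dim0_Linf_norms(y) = [0.14, 0.75]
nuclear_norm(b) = 1.78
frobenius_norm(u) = 1.11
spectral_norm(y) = 1.01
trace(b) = 1.08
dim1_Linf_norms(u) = [0.57, 0.62]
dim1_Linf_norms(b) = [0.62, 0.79]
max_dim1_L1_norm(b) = 1.57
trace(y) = -0.89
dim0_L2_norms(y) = [0.15, 1.01]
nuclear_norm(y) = 1.14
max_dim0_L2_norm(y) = 1.01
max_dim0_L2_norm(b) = 1.0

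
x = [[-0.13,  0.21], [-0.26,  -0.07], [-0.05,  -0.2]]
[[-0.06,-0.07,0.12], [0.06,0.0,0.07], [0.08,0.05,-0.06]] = x @[[-0.14, 0.06, -0.35], [-0.38, -0.28, 0.37]]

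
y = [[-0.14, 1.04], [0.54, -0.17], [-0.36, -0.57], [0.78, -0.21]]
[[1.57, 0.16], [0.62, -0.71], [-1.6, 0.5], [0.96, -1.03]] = y @ [[1.7, -1.33],[1.74, -0.03]]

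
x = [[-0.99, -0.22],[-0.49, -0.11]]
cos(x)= [[0.51,-0.11], [-0.24,0.95]]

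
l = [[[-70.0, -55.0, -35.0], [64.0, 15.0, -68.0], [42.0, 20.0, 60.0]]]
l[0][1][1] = 15.0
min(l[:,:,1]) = -55.0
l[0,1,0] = 64.0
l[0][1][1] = 15.0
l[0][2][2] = 60.0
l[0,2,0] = 42.0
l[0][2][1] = 20.0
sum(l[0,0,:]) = -160.0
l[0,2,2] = 60.0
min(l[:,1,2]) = -68.0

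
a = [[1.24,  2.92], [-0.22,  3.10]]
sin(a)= [[1.24, -1.59], [0.12, 0.23]]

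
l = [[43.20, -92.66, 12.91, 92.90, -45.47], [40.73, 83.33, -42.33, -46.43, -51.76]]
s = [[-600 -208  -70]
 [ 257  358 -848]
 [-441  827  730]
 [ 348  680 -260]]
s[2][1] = 827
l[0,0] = 43.2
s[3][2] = -260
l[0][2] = 12.91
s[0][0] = -600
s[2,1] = 827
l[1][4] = -51.76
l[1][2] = -42.33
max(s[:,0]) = 348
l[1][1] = 83.33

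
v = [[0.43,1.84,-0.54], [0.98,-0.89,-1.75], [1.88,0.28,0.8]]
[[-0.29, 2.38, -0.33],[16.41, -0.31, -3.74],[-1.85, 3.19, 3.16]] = v @ [[2.28, 1.37, 0.64], [-2.67, 1.09, 0.35], [-6.74, 0.39, 2.32]]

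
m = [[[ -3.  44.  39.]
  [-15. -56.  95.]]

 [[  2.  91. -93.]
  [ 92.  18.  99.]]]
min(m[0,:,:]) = -56.0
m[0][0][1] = 44.0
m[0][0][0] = -3.0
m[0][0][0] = -3.0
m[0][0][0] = -3.0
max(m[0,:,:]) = 95.0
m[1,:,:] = [[2.0, 91.0, -93.0], [92.0, 18.0, 99.0]]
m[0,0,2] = 39.0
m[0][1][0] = -15.0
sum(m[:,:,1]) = 97.0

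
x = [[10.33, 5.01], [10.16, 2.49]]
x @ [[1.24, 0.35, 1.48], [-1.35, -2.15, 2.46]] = [[6.05, -7.16, 27.61], [9.24, -1.8, 21.16]]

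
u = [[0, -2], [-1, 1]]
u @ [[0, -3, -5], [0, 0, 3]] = [[0, 0, -6], [0, 3, 8]]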